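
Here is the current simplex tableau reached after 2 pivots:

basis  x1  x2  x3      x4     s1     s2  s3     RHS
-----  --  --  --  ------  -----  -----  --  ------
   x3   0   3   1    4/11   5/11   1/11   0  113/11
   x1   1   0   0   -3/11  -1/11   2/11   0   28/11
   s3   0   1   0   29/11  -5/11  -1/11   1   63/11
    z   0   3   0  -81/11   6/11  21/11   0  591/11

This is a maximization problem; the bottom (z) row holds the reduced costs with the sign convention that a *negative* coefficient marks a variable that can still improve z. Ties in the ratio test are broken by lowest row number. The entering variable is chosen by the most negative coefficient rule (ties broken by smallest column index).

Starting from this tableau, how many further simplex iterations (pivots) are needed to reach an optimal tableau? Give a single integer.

2

pivot: x4 in, s3 out → z = 2022/29
pivot: s1 in, x3 out → z = 83
No improving column remains; optimal.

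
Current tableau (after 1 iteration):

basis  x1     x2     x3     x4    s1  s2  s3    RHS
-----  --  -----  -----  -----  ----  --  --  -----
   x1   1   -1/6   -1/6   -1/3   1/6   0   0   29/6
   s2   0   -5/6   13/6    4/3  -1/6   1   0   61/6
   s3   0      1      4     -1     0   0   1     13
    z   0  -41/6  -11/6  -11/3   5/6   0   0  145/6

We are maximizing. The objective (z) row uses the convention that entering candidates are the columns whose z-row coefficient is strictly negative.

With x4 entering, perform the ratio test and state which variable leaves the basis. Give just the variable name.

s2

Ratios: row 1 (x1): entry -1/3 ≤ 0, skip; row 2 (s2): (61/6)/(4/3) = 61/8; row 3 (s3): entry -1 ≤ 0, skip.
Minimum ratio 61/8 is in the s2 row, so s2 leaves.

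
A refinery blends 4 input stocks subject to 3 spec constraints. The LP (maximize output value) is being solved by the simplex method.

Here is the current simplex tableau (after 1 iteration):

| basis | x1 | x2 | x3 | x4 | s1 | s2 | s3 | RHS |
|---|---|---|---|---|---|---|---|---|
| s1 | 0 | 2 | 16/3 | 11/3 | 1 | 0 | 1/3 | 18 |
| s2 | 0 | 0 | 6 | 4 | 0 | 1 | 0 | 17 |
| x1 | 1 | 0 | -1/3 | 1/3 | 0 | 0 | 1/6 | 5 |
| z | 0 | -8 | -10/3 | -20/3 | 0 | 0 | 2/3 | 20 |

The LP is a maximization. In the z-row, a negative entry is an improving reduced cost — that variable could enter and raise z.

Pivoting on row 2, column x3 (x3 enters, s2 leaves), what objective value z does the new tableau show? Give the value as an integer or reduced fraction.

Minimum ratio for x3: 17/6 = 17/6.
z changes by −(z-row coeff of x3)·ratio = −(-10/3)·(17/6) = 85/9.
New z = 20 + (85/9) = 265/9.

265/9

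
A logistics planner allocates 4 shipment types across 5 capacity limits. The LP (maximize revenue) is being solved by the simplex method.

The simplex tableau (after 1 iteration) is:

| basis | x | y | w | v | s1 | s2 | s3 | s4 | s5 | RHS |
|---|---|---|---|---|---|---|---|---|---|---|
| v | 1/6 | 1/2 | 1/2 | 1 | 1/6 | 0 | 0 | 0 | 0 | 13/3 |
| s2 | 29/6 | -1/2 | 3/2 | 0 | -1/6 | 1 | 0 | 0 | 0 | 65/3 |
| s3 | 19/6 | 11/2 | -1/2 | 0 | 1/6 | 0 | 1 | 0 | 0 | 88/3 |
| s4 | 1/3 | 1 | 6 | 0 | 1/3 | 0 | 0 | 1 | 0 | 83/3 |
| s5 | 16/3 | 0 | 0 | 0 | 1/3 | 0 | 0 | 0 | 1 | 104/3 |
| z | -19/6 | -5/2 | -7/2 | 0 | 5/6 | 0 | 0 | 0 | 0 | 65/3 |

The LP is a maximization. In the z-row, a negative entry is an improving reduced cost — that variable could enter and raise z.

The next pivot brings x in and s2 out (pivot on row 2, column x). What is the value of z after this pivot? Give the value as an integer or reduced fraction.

1040/29

Minimum ratio for x: (65/3)/(29/6) = 130/29.
z changes by −(z-row coeff of x)·ratio = −(-19/6)·(130/29) = 1235/87.
New z = 65/3 + (1235/87) = 1040/29.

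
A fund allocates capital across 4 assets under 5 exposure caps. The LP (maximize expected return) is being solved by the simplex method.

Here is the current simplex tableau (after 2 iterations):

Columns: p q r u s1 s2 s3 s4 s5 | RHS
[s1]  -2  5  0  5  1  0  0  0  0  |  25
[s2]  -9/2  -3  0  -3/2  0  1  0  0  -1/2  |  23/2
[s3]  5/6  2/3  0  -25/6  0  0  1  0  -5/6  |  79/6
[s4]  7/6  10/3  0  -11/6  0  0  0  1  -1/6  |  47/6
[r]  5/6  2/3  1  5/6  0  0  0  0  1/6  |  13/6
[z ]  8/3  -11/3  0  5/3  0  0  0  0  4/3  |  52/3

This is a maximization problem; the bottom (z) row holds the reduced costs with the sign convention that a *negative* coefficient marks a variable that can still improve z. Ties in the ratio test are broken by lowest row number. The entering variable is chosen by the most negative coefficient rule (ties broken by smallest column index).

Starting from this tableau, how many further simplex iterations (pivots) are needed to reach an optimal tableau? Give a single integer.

pivot: q in, s4 out → z = 519/20
pivot: u in, r out → z = 209/8
No improving column remains; optimal.

2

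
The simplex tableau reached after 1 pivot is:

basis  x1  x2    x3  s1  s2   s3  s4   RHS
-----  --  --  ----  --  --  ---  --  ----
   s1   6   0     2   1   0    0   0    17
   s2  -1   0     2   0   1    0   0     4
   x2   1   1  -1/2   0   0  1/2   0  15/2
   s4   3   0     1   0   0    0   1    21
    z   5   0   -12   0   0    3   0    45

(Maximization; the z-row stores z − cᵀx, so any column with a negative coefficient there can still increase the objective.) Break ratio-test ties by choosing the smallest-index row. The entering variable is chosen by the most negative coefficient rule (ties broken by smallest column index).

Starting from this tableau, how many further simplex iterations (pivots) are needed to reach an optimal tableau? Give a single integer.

pivot: x3 in, s2 out → z = 69
pivot: x1 in, s1 out → z = 496/7
No improving column remains; optimal.

2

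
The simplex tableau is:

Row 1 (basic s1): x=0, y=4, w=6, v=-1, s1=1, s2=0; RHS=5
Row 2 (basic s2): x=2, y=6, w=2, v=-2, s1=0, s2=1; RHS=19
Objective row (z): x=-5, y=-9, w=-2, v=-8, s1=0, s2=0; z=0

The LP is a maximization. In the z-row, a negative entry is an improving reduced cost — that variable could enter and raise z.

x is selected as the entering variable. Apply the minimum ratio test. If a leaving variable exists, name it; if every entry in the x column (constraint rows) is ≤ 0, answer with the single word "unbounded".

s2

Ratios: row 1 (s1): entry 0 ≤ 0, skip; row 2 (s2): 19/2 = 19/2.
Minimum ratio is in the s2 row, so s2 leaves.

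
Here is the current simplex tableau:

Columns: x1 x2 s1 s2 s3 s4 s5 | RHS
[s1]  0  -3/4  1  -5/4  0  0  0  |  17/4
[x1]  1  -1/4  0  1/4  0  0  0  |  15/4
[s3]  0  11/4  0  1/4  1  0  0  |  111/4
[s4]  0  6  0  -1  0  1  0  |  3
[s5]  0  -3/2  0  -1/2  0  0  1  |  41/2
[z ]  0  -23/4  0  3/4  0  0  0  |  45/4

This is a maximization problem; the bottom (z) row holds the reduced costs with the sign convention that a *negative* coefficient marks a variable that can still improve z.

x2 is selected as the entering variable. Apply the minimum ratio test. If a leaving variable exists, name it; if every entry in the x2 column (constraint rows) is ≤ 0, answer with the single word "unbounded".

Ratios: row 1 (s1): entry -3/4 ≤ 0, skip; row 2 (x1): entry -1/4 ≤ 0, skip; row 3 (s3): (111/4)/(11/4) = 111/11; row 4 (s4): 3/6 = 1/2; row 5 (s5): entry -3/2 ≤ 0, skip.
Minimum ratio is in the s4 row, so s4 leaves.

s4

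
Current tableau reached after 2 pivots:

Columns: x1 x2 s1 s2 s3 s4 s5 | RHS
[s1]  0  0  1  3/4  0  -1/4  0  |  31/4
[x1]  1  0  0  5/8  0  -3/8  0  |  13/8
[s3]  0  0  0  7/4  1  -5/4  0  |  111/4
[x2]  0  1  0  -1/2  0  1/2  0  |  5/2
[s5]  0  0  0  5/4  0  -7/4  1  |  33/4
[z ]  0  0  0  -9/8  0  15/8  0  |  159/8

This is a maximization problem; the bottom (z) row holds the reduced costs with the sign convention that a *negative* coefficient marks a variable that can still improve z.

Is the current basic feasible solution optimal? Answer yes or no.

Column s2 has objective-row coefficient -9/8, which is negative; an improving pivot exists, so not yet optimal.

no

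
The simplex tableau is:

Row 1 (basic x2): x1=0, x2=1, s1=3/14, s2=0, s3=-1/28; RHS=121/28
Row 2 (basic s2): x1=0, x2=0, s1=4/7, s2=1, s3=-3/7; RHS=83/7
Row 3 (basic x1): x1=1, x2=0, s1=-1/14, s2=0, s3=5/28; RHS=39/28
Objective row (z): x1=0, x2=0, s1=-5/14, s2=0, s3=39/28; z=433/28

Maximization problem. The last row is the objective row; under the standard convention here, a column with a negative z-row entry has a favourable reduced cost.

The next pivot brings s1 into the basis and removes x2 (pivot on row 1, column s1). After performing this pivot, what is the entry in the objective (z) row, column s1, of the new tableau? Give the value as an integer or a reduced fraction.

Pivot element is row 1, column s1: 3/14.
Normalize row 1: new (row 1, s1) = (3/14)/(3/14) = 1.
z-row ← z-row − (-5/14)·(new row 1): -5/14 − (-5/14)·1 = 0.

0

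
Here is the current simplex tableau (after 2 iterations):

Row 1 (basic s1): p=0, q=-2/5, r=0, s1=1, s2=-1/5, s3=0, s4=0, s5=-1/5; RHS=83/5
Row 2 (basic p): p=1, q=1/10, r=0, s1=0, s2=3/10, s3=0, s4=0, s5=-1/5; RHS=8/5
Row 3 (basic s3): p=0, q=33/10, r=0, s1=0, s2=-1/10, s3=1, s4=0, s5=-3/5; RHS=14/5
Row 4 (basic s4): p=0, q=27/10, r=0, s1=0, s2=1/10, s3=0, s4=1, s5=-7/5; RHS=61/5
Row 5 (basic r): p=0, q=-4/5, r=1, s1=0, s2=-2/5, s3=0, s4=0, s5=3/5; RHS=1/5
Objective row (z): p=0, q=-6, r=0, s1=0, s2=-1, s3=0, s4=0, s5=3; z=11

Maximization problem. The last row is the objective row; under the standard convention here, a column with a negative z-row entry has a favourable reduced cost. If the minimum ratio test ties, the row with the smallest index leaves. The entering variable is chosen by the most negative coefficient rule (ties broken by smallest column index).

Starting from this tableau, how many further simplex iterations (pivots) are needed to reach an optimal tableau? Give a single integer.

2

pivot: q in, s3 out → z = 177/11
pivot: s2 in, p out → z = 22
No improving column remains; optimal.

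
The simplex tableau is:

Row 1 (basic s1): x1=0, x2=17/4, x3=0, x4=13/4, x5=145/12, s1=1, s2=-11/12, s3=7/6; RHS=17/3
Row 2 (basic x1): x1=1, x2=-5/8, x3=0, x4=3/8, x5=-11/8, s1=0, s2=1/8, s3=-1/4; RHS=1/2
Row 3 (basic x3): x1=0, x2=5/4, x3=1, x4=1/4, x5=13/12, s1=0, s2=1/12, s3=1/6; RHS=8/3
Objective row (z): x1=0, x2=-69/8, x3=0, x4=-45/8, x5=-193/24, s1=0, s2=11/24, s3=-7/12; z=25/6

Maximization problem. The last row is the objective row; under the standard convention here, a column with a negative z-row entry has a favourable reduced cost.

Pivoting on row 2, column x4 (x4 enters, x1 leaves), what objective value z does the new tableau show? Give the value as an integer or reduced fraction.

35/3

Minimum ratio for x4: (1/2)/(3/8) = 4/3.
z changes by −(z-row coeff of x4)·ratio = −(-45/8)·(4/3) = 15/2.
New z = 25/6 + (15/2) = 35/3.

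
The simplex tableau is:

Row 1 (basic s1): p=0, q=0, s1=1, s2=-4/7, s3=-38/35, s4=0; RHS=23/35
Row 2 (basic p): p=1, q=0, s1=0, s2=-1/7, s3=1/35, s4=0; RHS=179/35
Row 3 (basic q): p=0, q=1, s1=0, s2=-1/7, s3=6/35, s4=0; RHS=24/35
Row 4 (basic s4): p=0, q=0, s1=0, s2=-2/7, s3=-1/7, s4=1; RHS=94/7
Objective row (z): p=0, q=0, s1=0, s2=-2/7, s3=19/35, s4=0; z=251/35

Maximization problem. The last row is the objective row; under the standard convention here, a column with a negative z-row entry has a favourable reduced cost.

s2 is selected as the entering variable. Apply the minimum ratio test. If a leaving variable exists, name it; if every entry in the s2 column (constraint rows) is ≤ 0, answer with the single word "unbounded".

unbounded

s2-column entries: row 1: -4/7, row 2: -1/7, row 3: -1/7, row 4: -2/7. All ≤ 0, so s2 can increase without bound; the LP is unbounded in this direction.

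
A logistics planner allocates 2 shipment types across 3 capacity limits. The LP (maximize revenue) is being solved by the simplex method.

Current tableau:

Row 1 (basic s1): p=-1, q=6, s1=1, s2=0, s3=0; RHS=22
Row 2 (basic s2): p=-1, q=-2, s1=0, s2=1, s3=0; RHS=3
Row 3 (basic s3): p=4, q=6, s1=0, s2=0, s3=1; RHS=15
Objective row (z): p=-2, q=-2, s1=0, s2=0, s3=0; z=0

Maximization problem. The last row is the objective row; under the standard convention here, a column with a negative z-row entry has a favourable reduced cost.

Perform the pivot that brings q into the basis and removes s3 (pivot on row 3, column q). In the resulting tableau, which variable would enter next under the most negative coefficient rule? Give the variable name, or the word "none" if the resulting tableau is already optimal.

Pivot element 6. New z-row = old z-row − (-2)·(row 3/6).
Updated z-row coefficients: p: -2/3, q: 0, s1: 0, s2: 0, s3: 1/3.
The most negative is -2/3 in column p, so p would enter next.

p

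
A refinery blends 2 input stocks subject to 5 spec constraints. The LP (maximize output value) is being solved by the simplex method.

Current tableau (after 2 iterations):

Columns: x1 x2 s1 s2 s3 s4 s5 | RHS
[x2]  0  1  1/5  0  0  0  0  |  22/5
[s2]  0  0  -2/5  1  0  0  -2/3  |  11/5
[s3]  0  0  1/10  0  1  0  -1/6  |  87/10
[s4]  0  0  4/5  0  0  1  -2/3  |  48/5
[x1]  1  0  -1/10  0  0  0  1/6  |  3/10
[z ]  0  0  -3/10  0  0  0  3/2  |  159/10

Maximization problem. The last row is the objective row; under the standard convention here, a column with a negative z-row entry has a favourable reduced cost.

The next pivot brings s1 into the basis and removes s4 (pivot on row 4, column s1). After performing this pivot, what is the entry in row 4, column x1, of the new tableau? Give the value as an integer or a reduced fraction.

Pivot element is row 4, column s1: 4/5.
Normalize row 4: new (row 4, x1) = 0/(4/5) = 0.
Row 4 is the pivot row, so the entry is 0.

0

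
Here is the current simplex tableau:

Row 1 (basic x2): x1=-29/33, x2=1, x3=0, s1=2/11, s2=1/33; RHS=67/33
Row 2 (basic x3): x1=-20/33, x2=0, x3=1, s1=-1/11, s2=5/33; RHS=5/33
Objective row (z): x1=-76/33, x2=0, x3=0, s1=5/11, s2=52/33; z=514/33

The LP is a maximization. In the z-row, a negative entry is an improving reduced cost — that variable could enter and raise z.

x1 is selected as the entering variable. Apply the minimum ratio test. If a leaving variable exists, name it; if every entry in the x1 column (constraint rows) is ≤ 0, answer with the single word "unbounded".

x1-column entries: row 1: -29/33, row 2: -20/33. All ≤ 0, so x1 can increase without bound; the LP is unbounded in this direction.

unbounded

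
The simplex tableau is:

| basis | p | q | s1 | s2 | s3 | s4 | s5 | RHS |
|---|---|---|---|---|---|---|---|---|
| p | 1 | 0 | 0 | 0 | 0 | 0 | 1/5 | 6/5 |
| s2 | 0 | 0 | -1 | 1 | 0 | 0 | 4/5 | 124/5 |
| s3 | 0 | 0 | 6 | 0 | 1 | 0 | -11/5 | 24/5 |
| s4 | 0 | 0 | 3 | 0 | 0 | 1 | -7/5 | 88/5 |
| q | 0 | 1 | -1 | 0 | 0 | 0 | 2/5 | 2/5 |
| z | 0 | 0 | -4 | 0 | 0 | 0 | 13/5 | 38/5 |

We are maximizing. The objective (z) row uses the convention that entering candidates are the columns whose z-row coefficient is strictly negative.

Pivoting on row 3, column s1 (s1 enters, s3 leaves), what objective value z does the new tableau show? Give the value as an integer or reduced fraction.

54/5

Minimum ratio for s1: (24/5)/6 = 4/5.
z changes by −(z-row coeff of s1)·ratio = −(-4)·(4/5) = 16/5.
New z = 38/5 + (16/5) = 54/5.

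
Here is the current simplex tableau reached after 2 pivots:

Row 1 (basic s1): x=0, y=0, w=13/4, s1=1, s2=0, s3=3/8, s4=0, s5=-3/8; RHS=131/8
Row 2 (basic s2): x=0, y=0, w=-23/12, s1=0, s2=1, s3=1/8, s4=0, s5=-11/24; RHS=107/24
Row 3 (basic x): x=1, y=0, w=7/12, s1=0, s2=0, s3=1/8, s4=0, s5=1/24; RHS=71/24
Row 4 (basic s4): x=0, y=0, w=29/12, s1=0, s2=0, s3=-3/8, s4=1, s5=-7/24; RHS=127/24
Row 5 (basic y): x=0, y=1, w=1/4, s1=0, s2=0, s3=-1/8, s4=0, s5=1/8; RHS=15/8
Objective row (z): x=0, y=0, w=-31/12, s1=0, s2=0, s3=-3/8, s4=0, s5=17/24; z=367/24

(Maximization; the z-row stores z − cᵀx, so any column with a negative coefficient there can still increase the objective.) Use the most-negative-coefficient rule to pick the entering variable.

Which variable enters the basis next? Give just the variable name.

Objective-row coefficients: x: 0, y: 0, w: -31/12, s1: 0, s2: 0, s3: -3/8, s4: 0, s5: 17/24.
The most negative is -31/12 in column w, so w enters.

w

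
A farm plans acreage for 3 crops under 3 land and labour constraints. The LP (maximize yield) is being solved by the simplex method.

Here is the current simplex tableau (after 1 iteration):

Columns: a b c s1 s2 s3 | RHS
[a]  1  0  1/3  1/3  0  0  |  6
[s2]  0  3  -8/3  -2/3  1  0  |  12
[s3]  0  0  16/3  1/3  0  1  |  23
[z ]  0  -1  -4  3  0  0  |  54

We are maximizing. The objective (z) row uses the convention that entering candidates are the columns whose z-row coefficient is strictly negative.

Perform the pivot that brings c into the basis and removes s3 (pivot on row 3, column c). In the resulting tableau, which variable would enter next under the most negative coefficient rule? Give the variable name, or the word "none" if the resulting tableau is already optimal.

Pivot element 16/3. New z-row = old z-row − (-4)·(row 3/(16/3)).
Updated z-row coefficients: a: 0, b: -1, c: 0, s1: 13/4, s2: 0, s3: 3/4.
The most negative is -1 in column b, so b would enter next.

b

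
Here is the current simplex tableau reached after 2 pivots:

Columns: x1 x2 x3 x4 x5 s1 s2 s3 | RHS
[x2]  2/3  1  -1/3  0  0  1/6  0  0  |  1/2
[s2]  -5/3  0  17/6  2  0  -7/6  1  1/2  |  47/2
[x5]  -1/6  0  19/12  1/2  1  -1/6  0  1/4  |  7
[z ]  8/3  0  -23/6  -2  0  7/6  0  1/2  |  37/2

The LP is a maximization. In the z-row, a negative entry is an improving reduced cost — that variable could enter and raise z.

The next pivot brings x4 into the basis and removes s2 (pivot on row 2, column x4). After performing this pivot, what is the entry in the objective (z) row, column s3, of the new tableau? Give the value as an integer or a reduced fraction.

Pivot element is row 2, column x4: 2.
Normalize row 2: new (row 2, s3) = (1/2)/2 = 1/4.
z-row ← z-row − (-2)·(new row 2): 1/2 − (-2)·(1/4) = 1.

1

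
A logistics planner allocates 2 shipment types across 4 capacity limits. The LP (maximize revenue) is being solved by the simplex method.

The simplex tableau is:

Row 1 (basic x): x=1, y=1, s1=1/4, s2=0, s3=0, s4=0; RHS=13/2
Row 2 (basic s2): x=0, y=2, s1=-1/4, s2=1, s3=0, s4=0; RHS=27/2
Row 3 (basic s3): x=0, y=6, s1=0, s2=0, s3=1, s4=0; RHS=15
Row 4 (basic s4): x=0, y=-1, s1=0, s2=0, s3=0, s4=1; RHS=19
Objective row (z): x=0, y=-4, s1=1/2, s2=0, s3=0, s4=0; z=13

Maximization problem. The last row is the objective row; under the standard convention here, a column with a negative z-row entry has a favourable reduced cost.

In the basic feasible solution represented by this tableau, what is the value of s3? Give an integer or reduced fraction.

s3 is basic (row 3); its value is the RHS of that row: 15.

15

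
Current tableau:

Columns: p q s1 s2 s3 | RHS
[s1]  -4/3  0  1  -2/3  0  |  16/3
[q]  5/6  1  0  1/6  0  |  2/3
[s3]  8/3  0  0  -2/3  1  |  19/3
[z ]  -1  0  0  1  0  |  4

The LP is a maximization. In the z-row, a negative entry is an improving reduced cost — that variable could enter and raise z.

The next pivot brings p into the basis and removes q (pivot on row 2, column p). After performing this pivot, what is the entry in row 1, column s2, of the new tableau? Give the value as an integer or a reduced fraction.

Pivot element is row 2, column p: 5/6.
Normalize row 2: new (row 2, s2) = (1/6)/(5/6) = 1/5.
row 1 ← row 1 − (-4/3)·(new row 2): -2/3 − (-4/3)·(1/5) = -2/5.

-2/5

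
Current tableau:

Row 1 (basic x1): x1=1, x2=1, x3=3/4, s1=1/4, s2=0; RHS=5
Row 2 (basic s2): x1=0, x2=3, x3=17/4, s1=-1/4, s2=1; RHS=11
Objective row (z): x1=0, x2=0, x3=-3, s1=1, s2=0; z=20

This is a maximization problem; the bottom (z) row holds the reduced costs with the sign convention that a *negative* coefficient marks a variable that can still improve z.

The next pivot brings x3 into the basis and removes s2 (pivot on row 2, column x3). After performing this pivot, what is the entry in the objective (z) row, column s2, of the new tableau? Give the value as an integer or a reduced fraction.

12/17

Pivot element is row 2, column x3: 17/4.
Normalize row 2: new (row 2, s2) = 1/(17/4) = 4/17.
z-row ← z-row − (-3)·(new row 2): 0 − (-3)·(4/17) = 12/17.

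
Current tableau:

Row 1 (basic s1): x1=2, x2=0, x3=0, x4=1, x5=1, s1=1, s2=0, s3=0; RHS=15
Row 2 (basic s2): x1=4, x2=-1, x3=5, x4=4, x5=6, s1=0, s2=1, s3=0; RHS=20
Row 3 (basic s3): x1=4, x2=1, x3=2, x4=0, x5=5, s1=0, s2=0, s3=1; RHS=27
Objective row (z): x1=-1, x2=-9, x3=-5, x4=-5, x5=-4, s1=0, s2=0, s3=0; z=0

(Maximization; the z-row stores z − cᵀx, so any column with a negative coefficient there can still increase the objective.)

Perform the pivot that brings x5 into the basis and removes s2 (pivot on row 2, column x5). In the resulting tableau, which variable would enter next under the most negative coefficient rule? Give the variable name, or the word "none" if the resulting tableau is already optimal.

x2

Pivot element 6. New z-row = old z-row − (-4)·(row 2/6).
Updated z-row coefficients: x1: 5/3, x2: -29/3, x3: -5/3, x4: -7/3, x5: 0, s1: 0, s2: 2/3, s3: 0.
The most negative is -29/3 in column x2, so x2 would enter next.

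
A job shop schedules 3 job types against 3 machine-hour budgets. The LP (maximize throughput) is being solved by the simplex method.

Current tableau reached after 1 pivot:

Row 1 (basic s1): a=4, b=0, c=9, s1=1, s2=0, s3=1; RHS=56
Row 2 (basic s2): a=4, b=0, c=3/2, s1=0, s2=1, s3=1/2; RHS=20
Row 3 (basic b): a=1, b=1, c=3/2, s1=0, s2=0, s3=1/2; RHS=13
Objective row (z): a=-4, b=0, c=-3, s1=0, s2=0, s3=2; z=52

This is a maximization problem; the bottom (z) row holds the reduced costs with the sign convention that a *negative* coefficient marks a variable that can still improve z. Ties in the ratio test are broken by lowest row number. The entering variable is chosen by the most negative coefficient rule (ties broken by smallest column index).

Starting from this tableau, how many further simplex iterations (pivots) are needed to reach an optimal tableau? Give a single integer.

pivot: a in, s2 out → z = 72
pivot: c in, s1 out → z = 396/5
No improving column remains; optimal.

2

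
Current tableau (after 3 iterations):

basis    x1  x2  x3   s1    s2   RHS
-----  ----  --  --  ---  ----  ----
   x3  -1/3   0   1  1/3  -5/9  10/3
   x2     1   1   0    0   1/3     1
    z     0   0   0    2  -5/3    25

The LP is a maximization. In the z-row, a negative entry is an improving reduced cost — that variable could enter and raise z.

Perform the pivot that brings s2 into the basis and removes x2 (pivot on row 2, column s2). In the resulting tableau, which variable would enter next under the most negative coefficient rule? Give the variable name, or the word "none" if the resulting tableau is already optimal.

Pivot element 1/3. New z-row = old z-row − (-5/3)·(row 2/(1/3)).
Updated z-row coefficients: x1: 5, x2: 5, x3: 0, s1: 2, s2: 0.
No coefficient is strictly negative; the tableau after this pivot is optimal.

none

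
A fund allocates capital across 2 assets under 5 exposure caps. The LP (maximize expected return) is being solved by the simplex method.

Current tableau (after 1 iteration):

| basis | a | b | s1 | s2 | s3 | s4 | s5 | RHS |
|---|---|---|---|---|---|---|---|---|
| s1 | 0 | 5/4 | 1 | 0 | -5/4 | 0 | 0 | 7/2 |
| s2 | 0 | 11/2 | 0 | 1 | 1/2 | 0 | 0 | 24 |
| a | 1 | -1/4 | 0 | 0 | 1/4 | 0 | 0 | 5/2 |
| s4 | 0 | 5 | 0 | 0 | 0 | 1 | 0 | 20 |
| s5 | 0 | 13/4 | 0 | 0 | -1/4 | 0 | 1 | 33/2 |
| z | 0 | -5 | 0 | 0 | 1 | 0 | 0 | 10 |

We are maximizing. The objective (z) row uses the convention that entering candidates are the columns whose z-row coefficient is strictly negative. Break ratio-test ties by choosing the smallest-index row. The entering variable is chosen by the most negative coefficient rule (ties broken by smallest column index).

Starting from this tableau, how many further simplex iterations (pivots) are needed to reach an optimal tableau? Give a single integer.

2

pivot: b in, s1 out → z = 24
pivot: s3 in, s4 out → z = 144/5
No improving column remains; optimal.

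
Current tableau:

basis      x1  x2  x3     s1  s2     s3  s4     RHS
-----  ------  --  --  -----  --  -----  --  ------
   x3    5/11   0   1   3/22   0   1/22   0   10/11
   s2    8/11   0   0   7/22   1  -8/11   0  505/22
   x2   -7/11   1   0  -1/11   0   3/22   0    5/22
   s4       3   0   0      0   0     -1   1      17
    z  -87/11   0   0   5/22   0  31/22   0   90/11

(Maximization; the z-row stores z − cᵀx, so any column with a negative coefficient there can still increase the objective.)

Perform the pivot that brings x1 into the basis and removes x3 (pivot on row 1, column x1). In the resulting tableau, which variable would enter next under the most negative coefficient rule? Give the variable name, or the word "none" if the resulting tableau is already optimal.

Pivot element 5/11. New z-row = old z-row − (-87/11)·(row 1/(5/11)).
Updated z-row coefficients: x1: 0, x2: 0, x3: 87/5, s1: 13/5, s2: 0, s3: 11/5, s4: 0.
No coefficient is strictly negative; the tableau after this pivot is optimal.

none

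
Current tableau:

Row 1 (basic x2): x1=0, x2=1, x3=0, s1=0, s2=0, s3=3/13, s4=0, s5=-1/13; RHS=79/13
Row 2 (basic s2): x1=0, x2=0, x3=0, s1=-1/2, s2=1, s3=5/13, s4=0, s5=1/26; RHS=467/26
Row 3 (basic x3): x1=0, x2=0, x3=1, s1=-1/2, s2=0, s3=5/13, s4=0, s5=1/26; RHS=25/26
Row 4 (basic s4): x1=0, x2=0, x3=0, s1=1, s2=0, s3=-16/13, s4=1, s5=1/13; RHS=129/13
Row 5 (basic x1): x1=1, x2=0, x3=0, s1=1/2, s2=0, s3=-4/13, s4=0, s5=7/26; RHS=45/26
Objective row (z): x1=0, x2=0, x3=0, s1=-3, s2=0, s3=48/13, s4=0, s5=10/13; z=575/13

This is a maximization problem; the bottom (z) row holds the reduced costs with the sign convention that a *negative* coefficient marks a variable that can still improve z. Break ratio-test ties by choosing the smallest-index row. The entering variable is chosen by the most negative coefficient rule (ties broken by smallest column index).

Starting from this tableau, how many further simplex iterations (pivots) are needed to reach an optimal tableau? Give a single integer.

1

pivot: s1 in, x1 out → z = 710/13
No improving column remains; optimal.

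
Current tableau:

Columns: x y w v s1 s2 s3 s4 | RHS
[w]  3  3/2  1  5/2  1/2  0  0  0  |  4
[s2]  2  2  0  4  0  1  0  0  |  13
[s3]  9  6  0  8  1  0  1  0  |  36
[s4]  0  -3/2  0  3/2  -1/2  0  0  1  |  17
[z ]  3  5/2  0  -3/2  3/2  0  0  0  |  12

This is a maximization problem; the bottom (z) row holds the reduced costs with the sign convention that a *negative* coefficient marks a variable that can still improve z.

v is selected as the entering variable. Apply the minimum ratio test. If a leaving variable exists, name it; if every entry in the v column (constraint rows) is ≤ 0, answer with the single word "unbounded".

w

Ratios: row 1 (w): 4/(5/2) = 8/5; row 2 (s2): 13/4 = 13/4; row 3 (s3): 36/8 = 9/2; row 4 (s4): 17/(3/2) = 34/3.
Minimum ratio is in the w row, so w leaves.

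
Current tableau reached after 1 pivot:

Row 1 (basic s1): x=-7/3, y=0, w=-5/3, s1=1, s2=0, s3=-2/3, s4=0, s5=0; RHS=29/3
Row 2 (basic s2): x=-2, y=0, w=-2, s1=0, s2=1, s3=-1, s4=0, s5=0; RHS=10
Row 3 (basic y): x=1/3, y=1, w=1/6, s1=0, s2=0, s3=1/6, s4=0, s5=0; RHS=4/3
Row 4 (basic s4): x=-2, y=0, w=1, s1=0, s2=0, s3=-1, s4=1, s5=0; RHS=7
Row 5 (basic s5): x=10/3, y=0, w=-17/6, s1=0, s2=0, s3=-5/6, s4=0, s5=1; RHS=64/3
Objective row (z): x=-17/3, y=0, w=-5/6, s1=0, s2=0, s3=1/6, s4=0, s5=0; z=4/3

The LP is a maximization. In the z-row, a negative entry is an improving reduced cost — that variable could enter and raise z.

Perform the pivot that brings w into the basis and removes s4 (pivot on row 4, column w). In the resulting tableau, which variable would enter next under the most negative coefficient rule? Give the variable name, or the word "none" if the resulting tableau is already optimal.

Pivot element 1. New z-row = old z-row − (-5/6)·(row 4/1).
Updated z-row coefficients: x: -22/3, y: 0, w: 0, s1: 0, s2: 0, s3: -2/3, s4: 5/6, s5: 0.
The most negative is -22/3 in column x, so x would enter next.

x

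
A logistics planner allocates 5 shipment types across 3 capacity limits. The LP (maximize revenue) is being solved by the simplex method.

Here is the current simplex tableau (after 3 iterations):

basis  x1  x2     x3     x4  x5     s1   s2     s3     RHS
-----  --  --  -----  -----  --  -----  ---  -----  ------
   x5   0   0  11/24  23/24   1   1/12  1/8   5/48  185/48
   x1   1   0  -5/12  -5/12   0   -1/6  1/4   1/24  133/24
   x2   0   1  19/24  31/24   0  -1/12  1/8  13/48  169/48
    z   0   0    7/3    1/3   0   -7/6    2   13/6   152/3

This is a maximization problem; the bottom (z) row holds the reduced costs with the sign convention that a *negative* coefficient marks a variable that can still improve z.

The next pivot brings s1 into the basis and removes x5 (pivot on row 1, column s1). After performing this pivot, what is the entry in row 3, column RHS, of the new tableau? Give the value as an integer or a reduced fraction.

59/8

Pivot element is row 1, column s1: 1/12.
Normalize row 1: new (row 1, RHS) = (185/48)/(1/12) = 185/4.
row 3 ← row 3 − (-1/12)·(new row 1): 169/48 − (-1/12)·(185/4) = 59/8.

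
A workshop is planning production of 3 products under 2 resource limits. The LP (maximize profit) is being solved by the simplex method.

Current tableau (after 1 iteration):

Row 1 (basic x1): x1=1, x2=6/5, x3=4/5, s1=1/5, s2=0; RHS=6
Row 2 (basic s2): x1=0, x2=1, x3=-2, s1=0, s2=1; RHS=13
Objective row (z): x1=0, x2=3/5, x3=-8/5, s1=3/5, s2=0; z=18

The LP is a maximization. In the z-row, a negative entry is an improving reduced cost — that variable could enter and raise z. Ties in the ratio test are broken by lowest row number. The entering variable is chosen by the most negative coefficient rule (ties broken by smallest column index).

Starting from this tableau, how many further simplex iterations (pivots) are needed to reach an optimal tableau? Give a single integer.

1

pivot: x3 in, x1 out → z = 30
No improving column remains; optimal.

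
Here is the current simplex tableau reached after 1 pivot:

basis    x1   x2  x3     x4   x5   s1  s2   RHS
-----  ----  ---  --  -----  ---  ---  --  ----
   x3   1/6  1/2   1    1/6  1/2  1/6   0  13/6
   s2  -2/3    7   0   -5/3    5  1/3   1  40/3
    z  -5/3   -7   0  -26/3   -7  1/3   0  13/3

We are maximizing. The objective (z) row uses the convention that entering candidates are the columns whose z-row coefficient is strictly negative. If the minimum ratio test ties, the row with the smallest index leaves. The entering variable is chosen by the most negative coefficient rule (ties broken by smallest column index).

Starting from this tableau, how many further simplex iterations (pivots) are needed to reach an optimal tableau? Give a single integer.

1

pivot: x4 in, x3 out → z = 117
No improving column remains; optimal.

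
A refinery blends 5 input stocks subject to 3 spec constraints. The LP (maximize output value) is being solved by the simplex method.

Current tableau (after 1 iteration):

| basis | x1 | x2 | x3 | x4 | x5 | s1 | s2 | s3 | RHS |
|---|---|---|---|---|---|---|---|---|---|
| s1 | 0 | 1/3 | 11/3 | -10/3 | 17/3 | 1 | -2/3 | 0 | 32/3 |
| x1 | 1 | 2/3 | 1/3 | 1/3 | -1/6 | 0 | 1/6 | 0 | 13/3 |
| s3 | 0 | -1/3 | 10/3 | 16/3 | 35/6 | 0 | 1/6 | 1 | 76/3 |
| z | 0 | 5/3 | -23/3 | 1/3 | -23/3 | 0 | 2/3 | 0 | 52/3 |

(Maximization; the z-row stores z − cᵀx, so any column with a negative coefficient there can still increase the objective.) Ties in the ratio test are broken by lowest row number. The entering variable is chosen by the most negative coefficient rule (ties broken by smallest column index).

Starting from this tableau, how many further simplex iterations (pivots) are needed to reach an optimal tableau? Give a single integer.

3

pivot: x3 in, s1 out → z = 436/11
pivot: x4 in, s3 out → z = 1197/23
pivot: s2 in, x1 out → z = 1659/31
No improving column remains; optimal.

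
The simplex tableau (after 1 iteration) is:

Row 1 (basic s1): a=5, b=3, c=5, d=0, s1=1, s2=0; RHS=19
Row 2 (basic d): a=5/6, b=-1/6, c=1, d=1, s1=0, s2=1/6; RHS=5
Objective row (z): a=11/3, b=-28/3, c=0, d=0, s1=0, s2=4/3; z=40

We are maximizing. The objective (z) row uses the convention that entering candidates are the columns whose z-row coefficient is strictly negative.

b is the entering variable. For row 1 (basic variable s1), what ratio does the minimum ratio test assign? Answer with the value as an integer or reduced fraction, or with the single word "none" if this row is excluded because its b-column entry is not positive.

Ratio = RHS / (b entry) = 19 / 3 = 19/3.

19/3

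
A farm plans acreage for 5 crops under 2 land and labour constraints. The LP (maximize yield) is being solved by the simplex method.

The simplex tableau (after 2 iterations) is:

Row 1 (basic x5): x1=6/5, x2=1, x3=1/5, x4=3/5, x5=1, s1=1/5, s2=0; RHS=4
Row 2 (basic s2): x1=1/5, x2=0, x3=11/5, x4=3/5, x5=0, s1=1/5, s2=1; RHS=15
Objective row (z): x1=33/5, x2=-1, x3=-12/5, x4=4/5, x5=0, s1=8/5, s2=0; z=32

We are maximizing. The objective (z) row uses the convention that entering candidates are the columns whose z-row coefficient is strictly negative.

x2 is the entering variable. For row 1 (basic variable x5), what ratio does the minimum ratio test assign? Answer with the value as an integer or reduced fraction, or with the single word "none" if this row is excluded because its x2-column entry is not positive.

Ratio = RHS / (x2 entry) = 4 / 1 = 4.

4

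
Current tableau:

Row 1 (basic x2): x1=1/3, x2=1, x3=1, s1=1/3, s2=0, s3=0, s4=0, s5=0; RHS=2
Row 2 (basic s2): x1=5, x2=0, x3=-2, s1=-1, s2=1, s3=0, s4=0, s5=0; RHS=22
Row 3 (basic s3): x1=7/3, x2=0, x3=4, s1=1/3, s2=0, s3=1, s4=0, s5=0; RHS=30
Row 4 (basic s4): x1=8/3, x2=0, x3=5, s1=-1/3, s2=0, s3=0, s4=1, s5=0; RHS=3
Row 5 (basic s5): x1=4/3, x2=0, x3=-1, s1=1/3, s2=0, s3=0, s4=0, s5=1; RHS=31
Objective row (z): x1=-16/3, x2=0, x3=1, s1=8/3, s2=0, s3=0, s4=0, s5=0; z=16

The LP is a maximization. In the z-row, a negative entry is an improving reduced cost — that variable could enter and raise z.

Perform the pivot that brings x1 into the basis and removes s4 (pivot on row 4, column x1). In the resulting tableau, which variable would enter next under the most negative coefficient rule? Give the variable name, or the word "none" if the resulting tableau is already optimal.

none

Pivot element 8/3. New z-row = old z-row − (-16/3)·(row 4/(8/3)).
Updated z-row coefficients: x1: 0, x2: 0, x3: 11, s1: 2, s2: 0, s3: 0, s4: 2, s5: 0.
No coefficient is strictly negative; the tableau after this pivot is optimal.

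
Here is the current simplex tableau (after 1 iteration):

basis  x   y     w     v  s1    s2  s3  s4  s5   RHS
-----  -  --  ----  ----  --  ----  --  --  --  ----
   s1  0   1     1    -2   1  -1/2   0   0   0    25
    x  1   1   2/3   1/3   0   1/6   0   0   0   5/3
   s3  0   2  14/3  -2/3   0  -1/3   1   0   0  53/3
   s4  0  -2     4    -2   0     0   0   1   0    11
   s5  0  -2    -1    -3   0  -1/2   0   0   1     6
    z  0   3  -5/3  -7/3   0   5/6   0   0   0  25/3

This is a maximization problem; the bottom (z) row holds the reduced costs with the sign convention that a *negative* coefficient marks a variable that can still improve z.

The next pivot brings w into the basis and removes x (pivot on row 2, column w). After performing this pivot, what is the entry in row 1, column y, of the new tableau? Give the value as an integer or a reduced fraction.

-1/2

Pivot element is row 2, column w: 2/3.
Normalize row 2: new (row 2, y) = 1/(2/3) = 3/2.
row 1 ← row 1 − 1·(new row 2): 1 − 1·(3/2) = -1/2.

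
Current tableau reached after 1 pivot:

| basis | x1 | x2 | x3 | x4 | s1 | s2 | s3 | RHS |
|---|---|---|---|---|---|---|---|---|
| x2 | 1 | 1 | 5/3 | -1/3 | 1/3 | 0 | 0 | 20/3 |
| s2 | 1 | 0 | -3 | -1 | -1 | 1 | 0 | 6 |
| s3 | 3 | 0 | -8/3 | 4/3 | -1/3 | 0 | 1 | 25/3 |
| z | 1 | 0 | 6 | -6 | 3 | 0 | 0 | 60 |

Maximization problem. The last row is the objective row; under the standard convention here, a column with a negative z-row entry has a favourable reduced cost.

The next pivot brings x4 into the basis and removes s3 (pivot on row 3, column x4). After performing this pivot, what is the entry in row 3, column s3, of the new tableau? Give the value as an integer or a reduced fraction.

3/4

Pivot element is row 3, column x4: 4/3.
Normalize row 3: new (row 3, s3) = 1/(4/3) = 3/4.
Row 3 is the pivot row, so the entry is 3/4.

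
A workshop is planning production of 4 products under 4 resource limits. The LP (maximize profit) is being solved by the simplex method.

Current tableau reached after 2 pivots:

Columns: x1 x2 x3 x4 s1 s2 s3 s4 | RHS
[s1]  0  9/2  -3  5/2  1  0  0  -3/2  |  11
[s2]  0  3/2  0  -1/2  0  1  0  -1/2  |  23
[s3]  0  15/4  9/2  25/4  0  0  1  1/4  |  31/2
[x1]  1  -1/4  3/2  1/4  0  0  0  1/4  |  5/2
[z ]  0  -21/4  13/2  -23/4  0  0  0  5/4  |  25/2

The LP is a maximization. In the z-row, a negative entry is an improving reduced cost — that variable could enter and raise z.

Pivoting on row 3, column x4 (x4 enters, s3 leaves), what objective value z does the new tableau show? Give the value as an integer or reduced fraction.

Minimum ratio for x4: (31/2)/(25/4) = 62/25.
z changes by −(z-row coeff of x4)·ratio = −(-23/4)·(62/25) = 713/50.
New z = 25/2 + (713/50) = 669/25.

669/25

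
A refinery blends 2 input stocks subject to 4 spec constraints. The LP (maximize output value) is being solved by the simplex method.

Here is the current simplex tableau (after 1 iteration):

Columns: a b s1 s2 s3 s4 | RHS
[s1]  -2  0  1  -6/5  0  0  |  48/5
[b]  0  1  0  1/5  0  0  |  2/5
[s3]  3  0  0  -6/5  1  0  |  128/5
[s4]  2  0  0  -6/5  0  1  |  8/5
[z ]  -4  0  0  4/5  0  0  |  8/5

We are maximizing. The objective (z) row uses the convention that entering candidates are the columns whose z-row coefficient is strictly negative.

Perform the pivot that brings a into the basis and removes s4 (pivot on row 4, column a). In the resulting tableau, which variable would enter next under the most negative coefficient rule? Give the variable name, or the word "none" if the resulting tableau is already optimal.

s2

Pivot element 2. New z-row = old z-row − (-4)·(row 4/2).
Updated z-row coefficients: a: 0, b: 0, s1: 0, s2: -8/5, s3: 0, s4: 2.
The most negative is -8/5 in column s2, so s2 would enter next.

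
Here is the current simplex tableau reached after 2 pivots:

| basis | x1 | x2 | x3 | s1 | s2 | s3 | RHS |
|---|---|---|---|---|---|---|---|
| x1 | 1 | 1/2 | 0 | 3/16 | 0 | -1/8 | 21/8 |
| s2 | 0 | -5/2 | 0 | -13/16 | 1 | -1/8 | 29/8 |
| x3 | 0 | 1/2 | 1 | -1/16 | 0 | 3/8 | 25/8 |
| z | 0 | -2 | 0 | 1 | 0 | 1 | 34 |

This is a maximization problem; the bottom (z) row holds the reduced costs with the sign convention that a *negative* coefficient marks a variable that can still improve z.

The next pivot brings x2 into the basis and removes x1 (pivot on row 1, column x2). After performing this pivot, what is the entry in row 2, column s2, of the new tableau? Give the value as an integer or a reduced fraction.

Pivot element is row 1, column x2: 1/2.
Normalize row 1: new (row 1, s2) = 0/(1/2) = 0.
row 2 ← row 2 − (-5/2)·(new row 1): 1 − (-5/2)·0 = 1.

1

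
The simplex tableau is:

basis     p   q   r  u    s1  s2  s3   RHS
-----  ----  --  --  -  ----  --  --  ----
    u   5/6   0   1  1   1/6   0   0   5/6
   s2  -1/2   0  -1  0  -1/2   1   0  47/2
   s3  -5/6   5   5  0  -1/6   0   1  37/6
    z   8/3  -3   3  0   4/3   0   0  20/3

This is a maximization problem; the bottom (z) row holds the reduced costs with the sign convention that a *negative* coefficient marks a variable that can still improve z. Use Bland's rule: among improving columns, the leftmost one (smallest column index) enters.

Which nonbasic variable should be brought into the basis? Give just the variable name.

Objective-row coefficients: p: 8/3, q: -3, r: 3, u: 0, s1: 4/3, s2: 0, s3: 0.
Improving columns: q. Bland's rule picks the smallest column index → q.

q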